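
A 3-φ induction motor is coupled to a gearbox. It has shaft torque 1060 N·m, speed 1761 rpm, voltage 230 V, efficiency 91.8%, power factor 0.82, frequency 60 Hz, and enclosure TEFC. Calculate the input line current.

ω = 2π×1761/60 = 184.4 rad/s; P_out = τω = 1060 × 184.4 = 195464 W
P_in = P_out / η = 195464 / 0.918 = 212924 W
I_L = P_in / (√3·V_L·cosφ) = 212924 / (1.732 × 230 × 0.82) = 652 A

652 A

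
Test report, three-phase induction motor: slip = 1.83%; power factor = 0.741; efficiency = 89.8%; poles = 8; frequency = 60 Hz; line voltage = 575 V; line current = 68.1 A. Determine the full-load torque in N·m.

P_in = √3·V·I·cosφ = 1.732 × 575 × 68.1 × 0.741 = 50255 W
P_out = η·P_in = 0.898 × 50255 = 45129 W
n_s = 120×60/8 = 900 rpm; n = 900×(1−0.0183) = 884 rpm
ω = 2π×884/60 = 92.57 rad/s
τ = P_out/ω = 45129/92.57 = 488 N·m

488 N·m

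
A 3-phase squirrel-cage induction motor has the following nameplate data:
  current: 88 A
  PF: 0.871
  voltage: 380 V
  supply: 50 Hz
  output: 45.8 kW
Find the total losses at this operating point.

4.65 kW

P_in = √3·V·I·cosφ = 1.732×380×88×0.871 = 50447 W
P_out = 45800 W
Losses = P_in − P_out = 50447 − 45800 = 4647 W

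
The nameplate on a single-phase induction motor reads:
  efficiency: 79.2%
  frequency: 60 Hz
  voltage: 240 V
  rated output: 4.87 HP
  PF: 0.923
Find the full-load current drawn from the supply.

P_out = 4.87 × 746 = 3633 W
P_in = P_out / η = 3633 / 0.792 = 4587 W
I = P_in / (V·cosφ) = 4587 / (240 × 0.923) = 20.7 A

20.7 A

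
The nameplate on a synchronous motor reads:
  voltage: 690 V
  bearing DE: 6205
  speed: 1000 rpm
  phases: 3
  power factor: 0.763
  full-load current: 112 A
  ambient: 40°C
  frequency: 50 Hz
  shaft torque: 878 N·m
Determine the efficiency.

ω = 2π × 1000/60 = 104.7 rad/s; P_out = τω = 878 × 104.7 = 91927 W
P_in = √3·V_L·I_L·cosφ = 1.732 × 690 × 112 × 0.763 = 102127 W
η = P_out / P_in = 91927 / 102127 = 0.900 = 90.0%

90.0 %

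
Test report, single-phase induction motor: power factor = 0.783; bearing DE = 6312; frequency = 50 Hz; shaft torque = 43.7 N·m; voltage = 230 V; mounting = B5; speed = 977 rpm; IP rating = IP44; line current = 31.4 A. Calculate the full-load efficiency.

ω = 2π × 977/60 = 102.3 rad/s; P_out = τω = 43.7 × 102.3 = 4471 W
P_in = V·I·cosφ = 230 × 31.4 × 0.783 = 5655 W
η = P_out / P_in = 4471 / 5655 = 0.791 = 79.1%

79.1 %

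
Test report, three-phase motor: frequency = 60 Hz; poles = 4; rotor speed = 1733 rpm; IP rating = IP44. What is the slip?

3.72 %

n_s = 120f/p = 120×60/4 = 1800 rpm
s = (n_s − n)/n_s = (1800 − 1733)/1800 = 0.0372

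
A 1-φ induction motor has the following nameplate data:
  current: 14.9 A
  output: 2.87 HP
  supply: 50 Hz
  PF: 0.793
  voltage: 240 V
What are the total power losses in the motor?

P_in = V·I·cosφ = 240×14.9×0.793 = 2836 W
P_out = 2.87×746 = 2141 W
Losses = P_in − P_out = 2836 − 2141 = 695 W

695 W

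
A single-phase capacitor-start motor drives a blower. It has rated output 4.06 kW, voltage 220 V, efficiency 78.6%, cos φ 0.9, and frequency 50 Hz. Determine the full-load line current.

26.1 A

P_out = 4.06 kW = 4060 W
P_in = P_out / η = 4060 / 0.786 = 5165 W
I = P_in / (V·cosφ) = 5165 / (220 × 0.9) = 26.1 A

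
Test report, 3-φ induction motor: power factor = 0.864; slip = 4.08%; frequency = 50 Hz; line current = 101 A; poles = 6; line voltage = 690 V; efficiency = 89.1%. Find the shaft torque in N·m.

925 N·m

P_in = √3·V·I·cosφ = 1.732 × 690 × 101 × 0.864 = 104287 W
P_out = η·P_in = 0.891 × 104287 = 92920 W
n_s = 120×50/6 = 1000 rpm; n = 1000×(1−0.0408) = 959 rpm
ω = 2π×959/60 = 100.4 rad/s
τ = P_out/ω = 92920/100.4 = 925 N·m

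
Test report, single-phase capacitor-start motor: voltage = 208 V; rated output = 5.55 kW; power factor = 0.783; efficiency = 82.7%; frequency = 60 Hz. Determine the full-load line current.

41.2 A

P_out = 5.55 kW = 5550 W
P_in = P_out / η = 5550 / 0.827 = 6711 W
I = P_in / (V·cosφ) = 6711 / (208 × 0.783) = 41.2 A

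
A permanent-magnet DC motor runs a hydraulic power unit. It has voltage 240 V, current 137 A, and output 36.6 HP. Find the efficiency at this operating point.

P_out = 36.6 × 746 = 27304 W
P_in = V·I = 240 × 137 = 32880 W
η = P_out / P_in = 27304 / 32880 = 0.830 = 83.0%

83.0 %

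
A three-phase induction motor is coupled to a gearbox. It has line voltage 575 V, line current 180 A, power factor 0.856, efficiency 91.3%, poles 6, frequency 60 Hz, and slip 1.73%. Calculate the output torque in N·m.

P_in = √3·V·I·cosφ = 1.732 × 575 × 180 × 0.856 = 153448 W
P_out = η·P_in = 0.913 × 153448 = 140098 W
n_s = 120×60/6 = 1200 rpm; n = 1200×(1−0.0173) = 1179 rpm
ω = 2π×1179/60 = 123.5 rad/s
τ = P_out/ω = 140098/123.5 = 1130 N·m

1130 N·m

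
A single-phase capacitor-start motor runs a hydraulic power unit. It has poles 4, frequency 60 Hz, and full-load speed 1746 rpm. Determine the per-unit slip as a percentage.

n_s = 120f/p = 120×60/4 = 1800 rpm
s = (n_s − n)/n_s = (1800 − 1746)/1800 = 0.0300

3.0 %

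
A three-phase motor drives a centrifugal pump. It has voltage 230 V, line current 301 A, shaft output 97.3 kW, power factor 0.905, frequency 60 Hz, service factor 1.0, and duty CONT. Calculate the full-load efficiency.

P_out = 97.3 kW = 97300 W
P_in = √3·V_L·I_L·cosφ = 1.732 × 230 × 301 × 0.905 = 108515 W
η = P_out / P_in = 97300 / 108515 = 0.897 = 89.7%

89.7 %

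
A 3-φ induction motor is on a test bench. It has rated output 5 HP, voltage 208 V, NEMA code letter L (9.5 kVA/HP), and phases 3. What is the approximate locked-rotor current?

132 A

S_LR = 9.5 × 5 = 47.5 kVA
I_LR = S_LR/(√3·V_L) = 47500/(1.732×208) = 132 A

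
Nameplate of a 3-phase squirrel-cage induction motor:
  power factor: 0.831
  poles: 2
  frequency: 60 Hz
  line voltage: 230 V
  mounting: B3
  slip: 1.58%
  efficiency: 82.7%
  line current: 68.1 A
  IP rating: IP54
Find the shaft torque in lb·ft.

P_in = √3·V·I·cosφ = 1.732 × 230 × 68.1 × 0.831 = 22544 W
P_out = η·P_in = 0.827 × 22544 = 18644 W
n_s = 120×60/2 = 3600 rpm; n = 3600×(1−0.0158) = 3543 rpm
ω = 2π×3543/60 = 371 rad/s
τ = P_out/ω = 18644/371 = 50.25 N·m
In lb·ft: 50.25/1.356 = 37.1 lb·ft

37.1 lb·ft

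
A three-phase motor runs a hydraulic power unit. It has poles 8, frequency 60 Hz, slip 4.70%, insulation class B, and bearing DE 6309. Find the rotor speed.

858 rpm

n_s = 120f/p = 120×60/8 = 900 rpm
n = n_s(1 − s) = 900 × (1 − 0.047) = 858 rpm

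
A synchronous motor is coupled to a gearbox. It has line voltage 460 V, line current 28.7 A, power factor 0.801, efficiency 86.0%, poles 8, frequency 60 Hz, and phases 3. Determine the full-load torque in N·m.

167 N·m

P_in = √3·V·I·cosφ = 1.732 × 460 × 28.7 × 0.801 = 18316 W
P_out = η·P_in = 0.86 × 18316 = 15752 W
n = n_s = 120×60/8 = 900 rpm (synchronous)
ω = 2π×900/60 = 94.25 rad/s
τ = P_out/ω = 15752/94.25 = 167 N·m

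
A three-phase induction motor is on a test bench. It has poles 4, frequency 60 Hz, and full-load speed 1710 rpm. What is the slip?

n_s = 120f/p = 120×60/4 = 1800 rpm
s = (n_s − n)/n_s = (1800 − 1710)/1800 = 0.0500

5.00 %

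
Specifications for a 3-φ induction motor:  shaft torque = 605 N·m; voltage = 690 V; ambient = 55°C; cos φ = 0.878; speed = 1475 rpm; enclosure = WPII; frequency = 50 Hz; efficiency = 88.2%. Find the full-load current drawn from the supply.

ω = 2π×1475/60 = 154.5 rad/s; P_out = τω = 605 × 154.5 = 93473 W
P_in = P_out / η = 93473 / 0.882 = 105978 W
I_L = P_in / (√3·V_L·cosφ) = 105978 / (1.732 × 690 × 0.878) = 101 A

101 A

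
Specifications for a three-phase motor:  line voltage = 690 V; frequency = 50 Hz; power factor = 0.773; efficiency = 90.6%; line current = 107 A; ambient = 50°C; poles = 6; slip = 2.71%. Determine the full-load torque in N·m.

P_in = √3·V·I·cosφ = 1.732 × 690 × 107 × 0.773 = 98846 W
P_out = η·P_in = 0.906 × 98846 = 89554 W
n_s = 120×50/6 = 1000 rpm; n = 1000×(1−0.0271) = 973 rpm
ω = 2π×973/60 = 101.9 rad/s
τ = P_out/ω = 89554/101.9 = 879 N·m

879 N·m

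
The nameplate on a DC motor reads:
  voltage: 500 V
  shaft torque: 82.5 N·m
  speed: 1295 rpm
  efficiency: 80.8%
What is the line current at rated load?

ω = 2π×1295/60 = 135.6 rad/s; P_out = τω = 82.5 × 135.6 = 11187 W
P_in = P_out / η = 11187 / 0.808 = 13845 W
I = P_in / V = 13845 / 500 = 27.7 A

27.7 A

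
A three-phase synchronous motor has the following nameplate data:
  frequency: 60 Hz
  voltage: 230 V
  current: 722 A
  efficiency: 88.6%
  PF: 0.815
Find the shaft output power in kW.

208 kW

P_in = √3·V·I·cosφ = 1.732 × 230 × 722 × 0.815 = 234407 W
P_out = η·P_in = 0.886 × 234407 = 207685 W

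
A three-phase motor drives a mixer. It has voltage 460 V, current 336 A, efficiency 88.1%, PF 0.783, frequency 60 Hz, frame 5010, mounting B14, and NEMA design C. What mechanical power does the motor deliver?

P_in = √3·V·I·cosφ = 1.732 × 460 × 336 × 0.783 = 209607 W
P_out = η·P_in = 0.881 × 209607 = 184664 W

185 kW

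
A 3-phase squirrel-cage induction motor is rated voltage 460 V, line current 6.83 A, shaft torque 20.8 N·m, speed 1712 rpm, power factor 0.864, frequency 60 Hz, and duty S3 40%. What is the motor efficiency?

ω = 2π × 1712/60 = 179.3 rad/s; P_out = τω = 20.8 × 179.3 = 3729 W
P_in = √3·V_L·I_L·cosφ = 1.732 × 460 × 6.83 × 0.864 = 4702 W
η = P_out / P_in = 3729 / 4702 = 0.793 = 79.3%

79.3 %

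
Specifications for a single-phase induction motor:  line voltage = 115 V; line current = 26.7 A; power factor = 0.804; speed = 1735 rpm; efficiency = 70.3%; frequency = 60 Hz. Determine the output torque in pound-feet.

7.05 lb·ft

P_in = V·I·cosφ = 115 × 26.7 × 0.804 = 2469 W
P_out = η·P_in = 0.703 × 2469 = 1736 W
n = 1735 rpm
ω = 2π×1735/60 = 181.7 rad/s
τ = P_out/ω = 1736/181.7 = 9.554 N·m
In lb·ft: 9.554/1.356 = 7.05 lb·ft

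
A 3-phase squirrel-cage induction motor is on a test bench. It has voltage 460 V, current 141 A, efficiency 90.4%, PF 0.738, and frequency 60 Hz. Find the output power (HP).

P_in = √3·V·I·cosφ = 1.732 × 460 × 141 × 0.738 = 82905 W
P_out = η·P_in = 0.904 × 82905 = 74946 W
= 74946/746 = 100 HP

100 HP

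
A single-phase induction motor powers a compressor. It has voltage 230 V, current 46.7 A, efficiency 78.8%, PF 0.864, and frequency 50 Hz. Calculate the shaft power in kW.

P_in = V·I·cosφ = 230 × 46.7 × 0.864 = 9280 W
P_out = η·P_in = 0.788 × 9280 = 7313 W

7.31 kW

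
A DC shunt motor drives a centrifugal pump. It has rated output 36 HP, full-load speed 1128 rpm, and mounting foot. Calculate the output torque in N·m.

P_out = 36 × 746 = 26856 W
ω = 2π × 1128/60 = 118.1 rad/s
τ = P_out/ω = 26856/118.1 = 227 N·m

227 N·m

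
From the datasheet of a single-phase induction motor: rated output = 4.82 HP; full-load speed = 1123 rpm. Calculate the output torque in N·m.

30.6 N·m

P_out = 4.82 × 746 = 3596 W
ω = 2π × 1123/60 = 117.6 rad/s
τ = P_out/ω = 3596/117.6 = 30.6 N·m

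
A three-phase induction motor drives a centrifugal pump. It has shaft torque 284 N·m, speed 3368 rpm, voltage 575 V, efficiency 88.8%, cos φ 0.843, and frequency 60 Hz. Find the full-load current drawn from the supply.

134 A

ω = 2π×3368/60 = 352.7 rad/s; P_out = τω = 284 × 352.7 = 100167 W
P_in = P_out / η = 100167 / 0.888 = 112801 W
I_L = P_in / (√3·V_L·cosφ) = 112801 / (1.732 × 575 × 0.843) = 134 A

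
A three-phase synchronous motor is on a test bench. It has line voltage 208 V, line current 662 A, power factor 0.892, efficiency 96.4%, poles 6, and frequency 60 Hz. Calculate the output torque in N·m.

P_in = √3·V·I·cosφ = 1.732 × 208 × 662 × 0.892 = 212733 W
P_out = η·P_in = 0.964 × 212733 = 205075 W
n = n_s = 120×60/6 = 1200 rpm (synchronous)
ω = 2π×1200/60 = 125.7 rad/s
τ = P_out/ω = 205075/125.7 = 1630 N·m

1630 N·m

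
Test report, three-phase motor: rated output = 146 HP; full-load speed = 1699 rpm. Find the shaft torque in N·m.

612 N·m

P_out = 146 × 746 = 108916 W
ω = 2π × 1699/60 = 177.9 rad/s
τ = P_out/ω = 108916/177.9 = 612 N·m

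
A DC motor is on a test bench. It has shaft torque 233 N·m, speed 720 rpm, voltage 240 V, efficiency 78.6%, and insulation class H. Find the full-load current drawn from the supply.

93.1 A

ω = 2π×720/60 = 75.4 rad/s; P_out = τω = 233 × 75.4 = 17568 W
P_in = P_out / η = 17568 / 0.786 = 22351 W
I = P_in / V = 22351 / 240 = 93.1 A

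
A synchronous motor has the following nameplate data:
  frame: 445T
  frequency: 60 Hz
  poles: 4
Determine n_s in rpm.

1800 rpm

n_s = 120f/p = 120×60/4 = 1800 rpm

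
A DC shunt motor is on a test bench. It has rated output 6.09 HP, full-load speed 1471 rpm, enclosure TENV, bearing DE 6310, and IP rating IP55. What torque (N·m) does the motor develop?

29.5 N·m

P_out = 6.09 × 746 = 4543 W
ω = 2π × 1471/60 = 154 rad/s
τ = P_out/ω = 4543/154 = 29.5 N·m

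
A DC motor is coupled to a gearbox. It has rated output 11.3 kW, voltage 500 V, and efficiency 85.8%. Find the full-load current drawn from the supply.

26.3 A

P_out = 11.3 kW = 11300 W
P_in = P_out / η = 11300 / 0.858 = 13170 W
I = P_in / V = 13170 / 500 = 26.3 A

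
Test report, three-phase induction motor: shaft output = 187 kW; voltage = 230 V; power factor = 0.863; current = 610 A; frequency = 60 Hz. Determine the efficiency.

89.2 %

P_out = 187 kW = 187000 W
P_in = √3·V_L·I_L·cosφ = 1.732 × 230 × 610 × 0.863 = 209709 W
η = P_out / P_in = 187000 / 209709 = 0.892 = 89.2%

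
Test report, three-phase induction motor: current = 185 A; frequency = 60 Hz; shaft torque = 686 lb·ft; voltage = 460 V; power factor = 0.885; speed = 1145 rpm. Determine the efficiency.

τ = 686 lb·ft × 1.356 = 930.2 N·m
ω = 2π × 1145/60 = 119.9 rad/s; P_out = τω = 930.2 × 119.9 = 111531 W
P_in = √3·V_L·I_L·cosφ = 1.732 × 460 × 185 × 0.885 = 130443 W
η = P_out / P_in = 111531 / 130443 = 0.855 = 85.5%

85.5 %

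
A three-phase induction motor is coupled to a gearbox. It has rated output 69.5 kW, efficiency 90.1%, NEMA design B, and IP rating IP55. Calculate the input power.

77.1 kW

P_out = 69500 W
P_in = P_out/η = 69500/0.901 = 77137 W = 77.1 kW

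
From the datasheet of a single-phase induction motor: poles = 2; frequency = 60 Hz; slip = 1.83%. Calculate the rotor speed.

n_s = 120f/p = 120×60/2 = 3600 rpm
n = n_s(1 − s) = 3600 × (1 − 0.0183) = 3534 rpm

3534 rpm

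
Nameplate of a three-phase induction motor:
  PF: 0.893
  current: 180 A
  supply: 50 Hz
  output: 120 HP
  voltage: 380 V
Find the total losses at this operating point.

P_in = √3·V·I·cosφ = 1.732×380×180×0.893 = 105793 W
P_out = 120×746 = 89520 W
Losses = P_in − P_out = 105793 − 89520 = 16273 W

16.3 kW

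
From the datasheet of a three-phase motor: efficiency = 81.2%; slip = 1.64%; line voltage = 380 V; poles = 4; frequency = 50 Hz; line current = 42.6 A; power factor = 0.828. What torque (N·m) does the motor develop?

122 N·m

P_in = √3·V·I·cosφ = 1.732 × 380 × 42.6 × 0.828 = 23215 W
P_out = η·P_in = 0.812 × 23215 = 18851 W
n_s = 120×50/4 = 1500 rpm; n = 1500×(1−0.0164) = 1475 rpm
ω = 2π×1475/60 = 154.5 rad/s
τ = P_out/ω = 18851/154.5 = 122 N·m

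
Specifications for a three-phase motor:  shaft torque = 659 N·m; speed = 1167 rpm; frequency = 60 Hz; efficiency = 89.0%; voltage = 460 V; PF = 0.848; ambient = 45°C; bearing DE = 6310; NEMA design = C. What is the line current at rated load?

134 A

ω = 2π×1167/60 = 122.2 rad/s; P_out = τω = 659 × 122.2 = 80530 W
P_in = P_out / η = 80530 / 0.890 = 90483 W
I_L = P_in / (√3·V_L·cosφ) = 90483 / (1.732 × 460 × 0.848) = 134 A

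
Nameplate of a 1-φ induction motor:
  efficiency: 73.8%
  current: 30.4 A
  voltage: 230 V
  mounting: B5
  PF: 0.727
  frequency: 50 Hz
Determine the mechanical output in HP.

P_in = V·I·cosφ = 230 × 30.4 × 0.727 = 5083 W
P_out = η·P_in = 0.738 × 5083 = 3751 W
= 3751/746 = 5.03 HP

5.03 HP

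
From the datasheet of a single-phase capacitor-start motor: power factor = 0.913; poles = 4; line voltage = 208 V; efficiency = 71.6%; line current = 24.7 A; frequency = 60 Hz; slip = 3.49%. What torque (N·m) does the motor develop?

P_in = V·I·cosφ = 208 × 24.7 × 0.913 = 4691 W
P_out = η·P_in = 0.716 × 4691 = 3359 W
n_s = 120×60/4 = 1800 rpm; n = 1800×(1−0.0349) = 1737 rpm
ω = 2π×1737/60 = 181.9 rad/s
τ = P_out/ω = 3359/181.9 = 18.5 N·m

18.5 N·m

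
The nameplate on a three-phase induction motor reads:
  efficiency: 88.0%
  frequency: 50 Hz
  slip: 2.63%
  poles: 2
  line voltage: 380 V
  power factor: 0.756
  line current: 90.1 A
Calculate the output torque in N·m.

P_in = √3·V·I·cosφ = 1.732 × 380 × 90.1 × 0.756 = 44831 W
P_out = η·P_in = 0.88 × 44831 = 39451 W
n_s = 120×50/2 = 3000 rpm; n = 3000×(1−0.0263) = 2921 rpm
ω = 2π×2921/60 = 305.9 rad/s
τ = P_out/ω = 39451/305.9 = 129 N·m

129 N·m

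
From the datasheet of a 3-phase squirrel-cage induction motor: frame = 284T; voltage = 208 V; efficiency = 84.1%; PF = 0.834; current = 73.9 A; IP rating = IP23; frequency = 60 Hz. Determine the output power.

P_in = √3·V·I·cosφ = 1.732 × 208 × 73.9 × 0.834 = 22204 W
P_out = η·P_in = 0.841 × 22204 = 18674 W

18.7 kW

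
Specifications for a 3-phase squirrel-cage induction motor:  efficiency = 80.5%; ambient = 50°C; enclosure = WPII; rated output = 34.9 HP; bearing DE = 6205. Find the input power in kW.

P_out = 34.9 × 746 = 26035 W
P_in = P_out/η = 26035/0.805 = 32342 W = 32.3 kW

32.3 kW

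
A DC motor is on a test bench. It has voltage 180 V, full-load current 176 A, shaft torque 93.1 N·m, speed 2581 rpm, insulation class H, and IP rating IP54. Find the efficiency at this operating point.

ω = 2π × 2581/60 = 270.3 rad/s; P_out = τω = 93.1 × 270.3 = 25165 W
P_in = V·I = 180 × 176 = 31680 W
η = P_out / P_in = 25165 / 31680 = 0.794 = 79.4%

79.4 %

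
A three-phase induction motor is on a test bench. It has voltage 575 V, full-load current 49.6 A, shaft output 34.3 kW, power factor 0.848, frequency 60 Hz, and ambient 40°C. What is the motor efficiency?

81.9 %

P_out = 34.3 kW = 34300 W
P_in = √3·V_L·I_L·cosφ = 1.732 × 575 × 49.6 × 0.848 = 41888 W
η = P_out / P_in = 34300 / 41888 = 0.819 = 81.9%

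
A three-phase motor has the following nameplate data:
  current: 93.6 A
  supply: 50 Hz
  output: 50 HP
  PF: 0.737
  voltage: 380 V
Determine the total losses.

8.1 kW

P_in = √3·V·I·cosφ = 1.732×380×93.6×0.737 = 45402 W
P_out = 50×746 = 37300 W
Losses = P_in − P_out = 45402 − 37300 = 8102 W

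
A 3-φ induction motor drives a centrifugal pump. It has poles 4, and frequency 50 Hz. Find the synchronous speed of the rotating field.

n_s = 120f/p = 120×50/4 = 1500 rpm

1500 rpm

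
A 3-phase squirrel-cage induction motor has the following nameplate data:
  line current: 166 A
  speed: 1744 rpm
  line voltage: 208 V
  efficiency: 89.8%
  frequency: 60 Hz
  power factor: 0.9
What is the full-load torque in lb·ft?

P_in = √3·V·I·cosφ = 1.732 × 208 × 166 × 0.9 = 53822 W
P_out = η·P_in = 0.898 × 53822 = 48332 W
n = 1744 rpm
ω = 2π×1744/60 = 182.6 rad/s
τ = P_out/ω = 48332/182.6 = 264.7 N·m
In lb·ft: 264.7/1.356 = 195 lb·ft

195 lb·ft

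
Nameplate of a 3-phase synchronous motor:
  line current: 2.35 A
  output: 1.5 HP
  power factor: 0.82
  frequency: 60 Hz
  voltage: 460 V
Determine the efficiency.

72.9 %

P_out = 1.5 × 746 = 1119 W
P_in = √3·V_L·I_L·cosφ = 1.732 × 460 × 2.35 × 0.82 = 1535 W
η = P_out / P_in = 1119 / 1535 = 0.729 = 72.9%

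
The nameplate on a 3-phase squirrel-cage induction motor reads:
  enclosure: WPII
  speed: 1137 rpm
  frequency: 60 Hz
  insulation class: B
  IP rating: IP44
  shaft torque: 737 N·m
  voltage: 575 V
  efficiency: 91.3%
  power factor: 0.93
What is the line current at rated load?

104 A

ω = 2π×1137/60 = 119.1 rad/s; P_out = τω = 737 × 119.1 = 87777 W
P_in = P_out / η = 87777 / 0.913 = 96141 W
I_L = P_in / (√3·V_L·cosφ) = 96141 / (1.732 × 575 × 0.93) = 104 A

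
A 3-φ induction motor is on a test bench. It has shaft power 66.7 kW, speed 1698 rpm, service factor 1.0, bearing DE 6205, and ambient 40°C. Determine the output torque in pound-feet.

ω = 2π × 1698/60 = 177.8 rad/s
τ = P/ω = 66700/177.8 = 375.1 N·m
In lb·ft: 375.1/1.356 = 277 lb·ft

277 lb·ft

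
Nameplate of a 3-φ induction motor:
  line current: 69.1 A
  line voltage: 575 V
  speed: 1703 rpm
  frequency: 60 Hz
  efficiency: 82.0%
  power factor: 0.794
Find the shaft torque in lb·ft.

P_in = √3·V·I·cosφ = 1.732 × 575 × 69.1 × 0.794 = 54640 W
P_out = η·P_in = 0.82 × 54640 = 44805 W
n = 1703 rpm
ω = 2π×1703/60 = 178.3 rad/s
τ = P_out/ω = 44805/178.3 = 251.3 N·m
In lb·ft: 251.3/1.356 = 185 lb·ft

185 lb·ft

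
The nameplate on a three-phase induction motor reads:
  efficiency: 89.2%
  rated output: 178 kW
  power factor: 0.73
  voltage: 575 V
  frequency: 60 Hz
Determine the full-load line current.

P_out = 178 kW = 178000 W
P_in = P_out / η = 178000 / 0.892 = 199552 W
I_L = P_in / (√3·V_L·cosφ) = 199552 / (1.732 × 575 × 0.73) = 274 A

274 A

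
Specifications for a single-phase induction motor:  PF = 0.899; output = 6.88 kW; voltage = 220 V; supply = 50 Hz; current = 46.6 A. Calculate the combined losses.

P_in = V·I·cosφ = 220×46.6×0.899 = 9217 W
P_out = 6880 W
Losses = P_in − P_out = 9217 − 6880 = 2337 W

2.34 kW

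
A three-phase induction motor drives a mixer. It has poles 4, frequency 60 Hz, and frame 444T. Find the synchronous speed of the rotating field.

1800 rpm

n_s = 120f/p = 120×60/4 = 1800 rpm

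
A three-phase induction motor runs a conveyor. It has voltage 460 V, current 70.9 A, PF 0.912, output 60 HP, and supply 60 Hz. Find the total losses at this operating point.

6760 W

P_in = √3·V·I·cosφ = 1.732×460×70.9×0.912 = 51517 W
P_out = 60×746 = 44760 W
Losses = P_in − P_out = 51517 − 44760 = 6757 W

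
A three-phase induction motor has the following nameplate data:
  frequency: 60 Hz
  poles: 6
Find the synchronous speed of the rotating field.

n_s = 120f/p = 120×60/6 = 1200 rpm

1200 rpm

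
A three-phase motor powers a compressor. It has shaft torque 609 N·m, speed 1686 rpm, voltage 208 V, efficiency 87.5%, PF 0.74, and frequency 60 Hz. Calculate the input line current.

ω = 2π×1686/60 = 176.6 rad/s; P_out = τω = 609 × 176.6 = 107549 W
P_in = P_out / η = 107549 / 0.875 = 122913 W
I_L = P_in / (√3·V_L·cosφ) = 122913 / (1.732 × 208 × 0.74) = 461 A

461 A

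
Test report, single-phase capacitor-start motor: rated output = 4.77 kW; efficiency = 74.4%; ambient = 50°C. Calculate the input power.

P_out = 4770 W
P_in = P_out/η = 4770/0.744 = 6411 W = 6.41 kW

6.41 kW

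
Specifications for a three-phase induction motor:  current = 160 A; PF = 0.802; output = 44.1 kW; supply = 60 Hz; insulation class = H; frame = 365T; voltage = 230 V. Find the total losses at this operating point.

7020 W

P_in = √3·V·I·cosφ = 1.732×230×160×0.802 = 51118 W
P_out = 44100 W
Losses = P_in − P_out = 51118 − 44100 = 7018 W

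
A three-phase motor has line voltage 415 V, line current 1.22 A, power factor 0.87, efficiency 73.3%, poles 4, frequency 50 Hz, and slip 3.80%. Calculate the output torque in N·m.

3.7 N·m

P_in = √3·V·I·cosφ = 1.732 × 415 × 1.22 × 0.87 = 763 W
P_out = η·P_in = 0.733 × 763 = 559 W
n_s = 120×50/4 = 1500 rpm; n = 1500×(1−0.038) = 1443 rpm
ω = 2π×1443/60 = 151.1 rad/s
τ = P_out/ω = 559/151.1 = 3.7 N·m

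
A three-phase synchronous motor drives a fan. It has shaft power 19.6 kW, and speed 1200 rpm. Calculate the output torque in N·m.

156 N·m

ω = 2π × 1200/60 = 125.7 rad/s
τ = P/ω = 19600/125.7 = 156 N·m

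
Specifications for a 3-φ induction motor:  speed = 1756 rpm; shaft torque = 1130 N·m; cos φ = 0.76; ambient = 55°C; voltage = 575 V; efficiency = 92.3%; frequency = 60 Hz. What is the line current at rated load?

ω = 2π×1756/60 = 183.9 rad/s; P_out = τω = 1130 × 183.9 = 207807 W
P_in = P_out / η = 207807 / 0.923 = 225143 W
I_L = P_in / (√3·V_L·cosφ) = 225143 / (1.732 × 575 × 0.76) = 297 A

297 A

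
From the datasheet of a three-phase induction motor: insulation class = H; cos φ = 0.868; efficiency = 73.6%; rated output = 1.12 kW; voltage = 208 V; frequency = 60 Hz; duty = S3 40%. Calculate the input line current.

P_out = 1.12 kW = 1120 W
P_in = P_out / η = 1120 / 0.736 = 1522 W
I_L = P_in / (√3·V_L·cosφ) = 1522 / (1.732 × 208 × 0.868) = 4.87 A

4.87 A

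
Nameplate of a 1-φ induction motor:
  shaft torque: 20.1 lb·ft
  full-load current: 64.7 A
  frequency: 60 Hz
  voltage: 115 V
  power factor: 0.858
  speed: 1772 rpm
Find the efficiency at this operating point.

79.2 %

τ = 20.1 lb·ft × 1.356 = 27.26 N·m
ω = 2π × 1772/60 = 185.6 rad/s; P_out = τω = 27.26 × 185.6 = 5059 W
P_in = V·I·cosφ = 115 × 64.7 × 0.858 = 6384 W
η = P_out / P_in = 5059 / 6384 = 0.792 = 79.2%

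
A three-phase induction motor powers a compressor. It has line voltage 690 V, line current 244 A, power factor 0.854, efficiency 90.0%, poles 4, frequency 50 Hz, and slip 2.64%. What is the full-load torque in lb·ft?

1080 lb·ft

P_in = √3·V·I·cosφ = 1.732 × 690 × 244 × 0.854 = 249026 W
P_out = η·P_in = 0.9 × 249026 = 224123 W
n_s = 120×50/4 = 1500 rpm; n = 1500×(1−0.0264) = 1460 rpm
ω = 2π×1460/60 = 152.9 rad/s
τ = P_out/ω = 224123/152.9 = 1466 N·m
In lb·ft: 1466/1.356 = 1080 lb·ft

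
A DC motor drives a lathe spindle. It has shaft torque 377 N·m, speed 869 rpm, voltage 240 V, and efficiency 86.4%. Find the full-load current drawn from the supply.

165 A

ω = 2π×869/60 = 91 rad/s; P_out = τω = 377 × 91 = 34307 W
P_in = P_out / η = 34307 / 0.864 = 39707 W
I = P_in / V = 39707 / 240 = 165 A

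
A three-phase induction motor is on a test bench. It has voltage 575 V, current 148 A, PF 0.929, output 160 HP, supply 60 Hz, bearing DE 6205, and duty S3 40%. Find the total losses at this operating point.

17600 W

P_in = √3·V·I·cosφ = 1.732×575×148×0.929 = 136928 W
P_out = 160×746 = 119360 W
Losses = P_in − P_out = 136928 − 119360 = 17568 W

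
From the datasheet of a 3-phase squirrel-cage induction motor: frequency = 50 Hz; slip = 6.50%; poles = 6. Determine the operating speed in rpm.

935 rpm

n_s = 120f/p = 120×50/6 = 1000 rpm
n = n_s(1 − s) = 1000 × (1 − 0.065) = 935 rpm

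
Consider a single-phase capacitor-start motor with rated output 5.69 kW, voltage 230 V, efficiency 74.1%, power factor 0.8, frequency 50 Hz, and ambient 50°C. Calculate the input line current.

P_out = 5.69 kW = 5690 W
P_in = P_out / η = 5690 / 0.741 = 7679 W
I = P_in / (V·cosφ) = 7679 / (230 × 0.8) = 41.7 A

41.7 A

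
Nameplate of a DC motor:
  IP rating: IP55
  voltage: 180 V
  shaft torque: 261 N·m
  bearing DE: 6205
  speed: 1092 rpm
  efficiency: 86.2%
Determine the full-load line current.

192 A

ω = 2π×1092/60 = 114.4 rad/s; P_out = τω = 261 × 114.4 = 29858 W
P_in = P_out / η = 29858 / 0.862 = 34638 W
I = P_in / V = 34638 / 180 = 192 A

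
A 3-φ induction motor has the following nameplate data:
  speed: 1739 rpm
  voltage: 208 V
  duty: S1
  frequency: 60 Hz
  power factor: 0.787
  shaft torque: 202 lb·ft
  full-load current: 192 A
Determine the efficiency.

τ = 202 lb·ft × 1.356 = 273.9 N·m
ω = 2π × 1739/60 = 182.1 rad/s; P_out = τω = 273.9 × 182.1 = 49877 W
P_in = √3·V_L·I_L·cosφ = 1.732 × 208 × 192 × 0.787 = 54436 W
η = P_out / P_in = 49877 / 54436 = 0.916 = 91.6%

91.6 %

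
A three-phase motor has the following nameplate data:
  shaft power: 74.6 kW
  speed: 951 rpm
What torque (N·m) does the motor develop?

749 N·m

ω = 2π × 951/60 = 99.59 rad/s
τ = P/ω = 74600/99.59 = 749 N·m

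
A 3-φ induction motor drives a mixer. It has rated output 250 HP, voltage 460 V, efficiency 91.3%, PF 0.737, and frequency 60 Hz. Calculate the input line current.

P_out = 250 × 746 = 186500 W
P_in = P_out / η = 186500 / 0.913 = 204272 W
I_L = P_in / (√3·V_L·cosφ) = 204272 / (1.732 × 460 × 0.737) = 348 A

348 A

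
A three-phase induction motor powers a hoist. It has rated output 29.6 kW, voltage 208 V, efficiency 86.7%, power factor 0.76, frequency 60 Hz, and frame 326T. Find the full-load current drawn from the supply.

125 A

P_out = 29.6 kW = 29600 W
P_in = P_out / η = 29600 / 0.867 = 34141 W
I_L = P_in / (√3·V_L·cosφ) = 34141 / (1.732 × 208 × 0.76) = 125 A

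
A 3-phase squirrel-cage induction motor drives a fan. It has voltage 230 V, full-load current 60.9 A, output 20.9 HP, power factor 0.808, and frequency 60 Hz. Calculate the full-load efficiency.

79.5 %

P_out = 20.9 × 746 = 15591 W
P_in = √3·V_L·I_L·cosφ = 1.732 × 230 × 60.9 × 0.808 = 19602 W
η = P_out / P_in = 15591 / 19602 = 0.795 = 79.5%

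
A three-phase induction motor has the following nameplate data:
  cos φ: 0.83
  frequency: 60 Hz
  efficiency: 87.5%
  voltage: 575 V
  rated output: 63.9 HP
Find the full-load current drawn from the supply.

P_out = 63.9 × 746 = 47669 W
P_in = P_out / η = 47669 / 0.875 = 54479 W
I_L = P_in / (√3·V_L·cosφ) = 54479 / (1.732 × 575 × 0.83) = 65.9 A

65.9 A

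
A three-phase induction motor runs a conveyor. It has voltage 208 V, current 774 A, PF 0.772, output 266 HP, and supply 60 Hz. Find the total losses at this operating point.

P_in = √3·V·I·cosφ = 1.732×208×774×0.772 = 215263 W
P_out = 266×746 = 198436 W
Losses = P_in − P_out = 215263 − 198436 = 16827 W

16.8 kW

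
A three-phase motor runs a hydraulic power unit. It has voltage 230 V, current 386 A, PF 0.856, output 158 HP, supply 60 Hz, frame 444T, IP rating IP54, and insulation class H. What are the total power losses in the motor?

13800 W

P_in = √3·V·I·cosφ = 1.732×230×386×0.856 = 131625 W
P_out = 158×746 = 117868 W
Losses = P_in − P_out = 131625 − 117868 = 13757 W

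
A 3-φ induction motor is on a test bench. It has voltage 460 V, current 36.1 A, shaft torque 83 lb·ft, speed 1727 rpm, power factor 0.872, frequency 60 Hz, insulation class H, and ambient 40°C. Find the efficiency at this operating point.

τ = 83 lb·ft × 1.356 = 112.5 N·m
ω = 2π × 1727/60 = 180.9 rad/s; P_out = τω = 112.5 × 180.9 = 20351 W
P_in = √3·V_L·I_L·cosφ = 1.732 × 460 × 36.1 × 0.872 = 25080 W
η = P_out / P_in = 20351 / 25080 = 0.811 = 81.1%

81.1 %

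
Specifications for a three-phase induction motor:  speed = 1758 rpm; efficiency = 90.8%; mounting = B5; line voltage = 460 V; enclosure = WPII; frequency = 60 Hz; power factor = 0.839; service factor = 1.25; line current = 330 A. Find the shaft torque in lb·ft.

P_in = √3·V·I·cosφ = 1.732 × 460 × 330 × 0.839 = 220588 W
P_out = η·P_in = 0.908 × 220588 = 200294 W
n = 1758 rpm
ω = 2π×1758/60 = 184.1 rad/s
τ = P_out/ω = 200294/184.1 = 1088 N·m
In lb·ft: 1088/1.356 = 802 lb·ft

802 lb·ft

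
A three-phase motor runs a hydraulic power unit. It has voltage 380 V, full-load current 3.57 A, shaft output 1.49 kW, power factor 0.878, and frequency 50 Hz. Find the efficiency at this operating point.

72.2 %

P_out = 1.49 kW = 1490 W
P_in = √3·V_L·I_L·cosφ = 1.732 × 380 × 3.57 × 0.878 = 2063 W
η = P_out / P_in = 1490 / 2063 = 0.722 = 72.2%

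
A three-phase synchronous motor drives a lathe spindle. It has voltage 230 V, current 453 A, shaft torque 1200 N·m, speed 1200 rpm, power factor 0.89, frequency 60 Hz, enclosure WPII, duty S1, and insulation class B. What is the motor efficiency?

ω = 2π × 1200/60 = 125.7 rad/s; P_out = τω = 1200 × 125.7 = 150840 W
P_in = √3·V_L·I_L·cosφ = 1.732 × 230 × 453 × 0.89 = 160607 W
η = P_out / P_in = 150840 / 160607 = 0.939 = 93.9%

93.9 %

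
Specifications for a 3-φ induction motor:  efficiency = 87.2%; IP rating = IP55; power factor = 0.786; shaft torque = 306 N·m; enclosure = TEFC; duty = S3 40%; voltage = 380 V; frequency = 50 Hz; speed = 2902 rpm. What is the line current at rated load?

206 A

ω = 2π×2902/60 = 303.9 rad/s; P_out = τω = 306 × 303.9 = 92993 W
P_in = P_out / η = 92993 / 0.872 = 106643 W
I_L = P_in / (√3·V_L·cosφ) = 106643 / (1.732 × 380 × 0.786) = 206 A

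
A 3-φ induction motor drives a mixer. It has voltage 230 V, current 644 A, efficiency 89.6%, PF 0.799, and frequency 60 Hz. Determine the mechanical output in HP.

P_in = √3·V·I·cosφ = 1.732 × 230 × 644 × 0.799 = 204979 W
P_out = η·P_in = 0.896 × 204979 = 183661 W
= 183661/746 = 246 HP

246 HP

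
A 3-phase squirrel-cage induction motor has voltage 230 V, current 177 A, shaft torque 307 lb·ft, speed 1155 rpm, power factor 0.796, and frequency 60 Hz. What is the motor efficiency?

τ = 307 lb·ft × 1.356 = 416.3 N·m
ω = 2π × 1155/60 = 121 rad/s; P_out = τω = 416.3 × 121 = 50372 W
P_in = √3·V_L·I_L·cosφ = 1.732 × 230 × 177 × 0.796 = 56126 W
η = P_out / P_in = 50372 / 56126 = 0.897 = 89.7%

89.7 %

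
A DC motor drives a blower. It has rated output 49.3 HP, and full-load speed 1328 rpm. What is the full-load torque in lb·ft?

195 lb·ft

P_out = 49.3 × 746 = 36778 W
ω = 2π × 1328/60 = 139.1 rad/s
τ = P_out/ω = 36778/139.1 = 264.4 N·m
In lb·ft: 264.4/1.356 = 195 lb·ft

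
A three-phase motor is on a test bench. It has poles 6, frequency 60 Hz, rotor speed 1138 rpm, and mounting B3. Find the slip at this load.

n_s = 120f/p = 120×60/6 = 1200 rpm
s = (n_s − n)/n_s = (1200 − 1138)/1200 = 0.0517

5.17 %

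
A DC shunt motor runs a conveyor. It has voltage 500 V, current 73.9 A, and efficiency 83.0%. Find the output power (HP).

P_in = V·I = 500 × 73.9 = 36950 W
P_out = η·P_in = 0.83 × 36950 = 30669 W
= 30669/746 = 41.1 HP

41.1 HP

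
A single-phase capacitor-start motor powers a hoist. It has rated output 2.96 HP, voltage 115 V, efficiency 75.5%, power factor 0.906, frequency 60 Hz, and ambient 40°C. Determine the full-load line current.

28.1 A

P_out = 2.96 × 746 = 2208 W
P_in = P_out / η = 2208 / 0.755 = 2925 W
I = P_in / (V·cosφ) = 2925 / (115 × 0.906) = 28.1 A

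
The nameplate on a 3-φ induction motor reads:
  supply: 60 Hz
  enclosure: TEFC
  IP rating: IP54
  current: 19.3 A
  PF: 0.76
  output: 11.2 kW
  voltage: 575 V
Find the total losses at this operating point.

3.41 kW

P_in = √3·V·I·cosφ = 1.732×575×19.3×0.76 = 14608 W
P_out = 11200 W
Losses = P_in − P_out = 14608 − 11200 = 3408 W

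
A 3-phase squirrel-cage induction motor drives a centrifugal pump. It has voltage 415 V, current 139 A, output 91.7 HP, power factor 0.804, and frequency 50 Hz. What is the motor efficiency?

P_out = 91.7 × 746 = 68408 W
P_in = √3·V_L·I_L·cosφ = 1.732 × 415 × 139 × 0.804 = 80328 W
η = P_out / P_in = 68408 / 80328 = 0.852 = 85.2%

85.2 %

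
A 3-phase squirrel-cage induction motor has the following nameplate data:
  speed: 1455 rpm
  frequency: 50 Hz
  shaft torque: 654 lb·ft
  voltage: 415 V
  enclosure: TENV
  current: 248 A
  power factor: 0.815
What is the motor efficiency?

93.0 %

τ = 654 lb·ft × 1.356 = 886.8 N·m
ω = 2π × 1455/60 = 152.4 rad/s; P_out = τω = 886.8 × 152.4 = 135148 W
P_in = √3·V_L·I_L·cosφ = 1.732 × 415 × 248 × 0.815 = 145280 W
η = P_out / P_in = 135148 / 145280 = 0.930 = 93.0%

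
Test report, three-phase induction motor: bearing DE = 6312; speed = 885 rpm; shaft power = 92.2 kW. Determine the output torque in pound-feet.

734 lb·ft

ω = 2π × 885/60 = 92.68 rad/s
τ = P/ω = 92200/92.68 = 994.8 N·m
In lb·ft: 994.8/1.356 = 734 lb·ft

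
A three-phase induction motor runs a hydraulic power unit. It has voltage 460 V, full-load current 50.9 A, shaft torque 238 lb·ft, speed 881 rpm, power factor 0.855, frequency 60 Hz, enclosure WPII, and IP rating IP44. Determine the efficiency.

τ = 238 lb·ft × 1.356 = 322.7 N·m
ω = 2π × 881/60 = 92.26 rad/s; P_out = τω = 322.7 × 92.26 = 29772 W
P_in = √3·V_L·I_L·cosφ = 1.732 × 460 × 50.9 × 0.855 = 34673 W
η = P_out / P_in = 29772 / 34673 = 0.859 = 85.9%

85.9 %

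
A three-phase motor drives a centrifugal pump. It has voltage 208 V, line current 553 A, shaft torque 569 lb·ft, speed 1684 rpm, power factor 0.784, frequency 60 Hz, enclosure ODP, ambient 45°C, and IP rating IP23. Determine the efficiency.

τ = 569 lb·ft × 1.356 = 771.6 N·m
ω = 2π × 1684/60 = 176.3 rad/s; P_out = τω = 771.6 × 176.3 = 136033 W
P_in = √3·V_L·I_L·cosφ = 1.732 × 208 × 553 × 0.784 = 156190 W
η = P_out / P_in = 136033 / 156190 = 0.871 = 87.1%

87.1 %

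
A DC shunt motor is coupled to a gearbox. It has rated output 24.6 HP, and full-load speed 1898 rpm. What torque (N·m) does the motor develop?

P_out = 24.6 × 746 = 18352 W
ω = 2π × 1898/60 = 198.8 rad/s
τ = P_out/ω = 18352/198.8 = 92.3 N·m

92.3 N·m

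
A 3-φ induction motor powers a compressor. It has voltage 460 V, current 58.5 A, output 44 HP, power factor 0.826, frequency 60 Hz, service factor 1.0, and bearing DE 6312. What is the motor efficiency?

85.3 %

P_out = 44 × 746 = 32824 W
P_in = √3·V_L·I_L·cosφ = 1.732 × 460 × 58.5 × 0.826 = 38498 W
η = P_out / P_in = 32824 / 38498 = 0.853 = 85.3%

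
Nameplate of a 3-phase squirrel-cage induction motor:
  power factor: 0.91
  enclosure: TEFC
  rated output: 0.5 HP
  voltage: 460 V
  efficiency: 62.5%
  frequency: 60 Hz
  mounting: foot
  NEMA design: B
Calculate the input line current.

0.823 A

P_out = 0.5 × 746 = 373 W
P_in = P_out / η = 373 / 0.625 = 597 W
I_L = P_in / (√3·V_L·cosφ) = 597 / (1.732 × 460 × 0.91) = 0.823 A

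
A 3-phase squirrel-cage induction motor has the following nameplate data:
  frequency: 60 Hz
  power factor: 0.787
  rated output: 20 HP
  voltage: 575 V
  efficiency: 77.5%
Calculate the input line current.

P_out = 20 × 746 = 14920 W
P_in = P_out / η = 14920 / 0.775 = 19252 W
I_L = P_in / (√3·V_L·cosφ) = 19252 / (1.732 × 575 × 0.787) = 24.6 A

24.6 A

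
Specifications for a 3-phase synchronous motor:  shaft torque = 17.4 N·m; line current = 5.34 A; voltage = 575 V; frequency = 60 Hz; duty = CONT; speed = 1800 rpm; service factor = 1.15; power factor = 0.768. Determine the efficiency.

ω = 2π × 1800/60 = 188.5 rad/s; P_out = τω = 17.4 × 188.5 = 3280 W
P_in = √3·V_L·I_L·cosφ = 1.732 × 575 × 5.34 × 0.768 = 4084 W
η = P_out / P_in = 3280 / 4084 = 0.803 = 80.3%

80.3 %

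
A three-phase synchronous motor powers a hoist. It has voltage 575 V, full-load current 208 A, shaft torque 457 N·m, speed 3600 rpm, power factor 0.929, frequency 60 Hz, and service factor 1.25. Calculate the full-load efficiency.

ω = 2π × 3600/60 = 377 rad/s; P_out = τω = 457 × 377 = 172289 W
P_in = √3·V_L·I_L·cosφ = 1.732 × 575 × 208 × 0.929 = 192440 W
η = P_out / P_in = 172289 / 192440 = 0.895 = 89.5%

89.5 %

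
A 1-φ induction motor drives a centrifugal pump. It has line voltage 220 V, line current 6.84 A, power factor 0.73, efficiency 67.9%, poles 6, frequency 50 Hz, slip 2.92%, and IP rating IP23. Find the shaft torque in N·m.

P_in = V·I·cosφ = 220 × 6.84 × 0.73 = 1099 W
P_out = η·P_in = 0.679 × 1099 = 746 W
n_s = 120×50/6 = 1000 rpm; n = 1000×(1−0.0292) = 971 rpm
ω = 2π×971/60 = 101.7 rad/s
τ = P_out/ω = 746/101.7 = 7.34 N·m

7.34 N·m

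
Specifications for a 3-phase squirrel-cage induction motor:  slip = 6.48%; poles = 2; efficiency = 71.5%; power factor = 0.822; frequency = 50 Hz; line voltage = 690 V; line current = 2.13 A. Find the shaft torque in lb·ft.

P_in = √3·V·I·cosφ = 1.732 × 690 × 2.13 × 0.822 = 2092 W
P_out = η·P_in = 0.715 × 2092 = 1496 W
n_s = 120×50/2 = 3000 rpm; n = 3000×(1−0.0648) = 2806 rpm
ω = 2π×2806/60 = 293.8 rad/s
τ = P_out/ω = 1496/293.8 = 5.092 N·m
In lb·ft: 5.092/1.356 = 3.76 lb·ft

3.76 lb·ft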